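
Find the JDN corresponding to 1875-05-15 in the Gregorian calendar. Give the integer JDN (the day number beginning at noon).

2406024

JDN 2451545 is 1 January 2000 CE (Gregorian); the target day is −45521 days from there, so JDN = 2406024.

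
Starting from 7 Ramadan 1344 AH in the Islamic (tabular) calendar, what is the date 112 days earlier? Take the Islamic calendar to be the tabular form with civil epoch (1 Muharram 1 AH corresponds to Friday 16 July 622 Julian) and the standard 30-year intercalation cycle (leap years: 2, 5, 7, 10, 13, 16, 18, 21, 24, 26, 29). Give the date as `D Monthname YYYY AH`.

13 Jumada al-Awwal 1344 AH

Counting 112 days back from JDN 2424596 reaches JDN 2424484, which is 13 Jumada al-Awwal 1344 AH.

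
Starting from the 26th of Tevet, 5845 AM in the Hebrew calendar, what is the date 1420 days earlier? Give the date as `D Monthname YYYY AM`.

24 Adar I 5841 AM

Counting 1420 days back from JDN 2482614 reaches JDN 2481194, which is 24 Adar I 5841 AM.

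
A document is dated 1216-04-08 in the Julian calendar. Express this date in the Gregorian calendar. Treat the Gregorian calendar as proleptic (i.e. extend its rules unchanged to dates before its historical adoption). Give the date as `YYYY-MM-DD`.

1216-04-15

The Julian–Gregorian offset here is 7 days (Julian trailing).
8 April 1216 Julian + 7 days → 15 April 1216 Gregorian.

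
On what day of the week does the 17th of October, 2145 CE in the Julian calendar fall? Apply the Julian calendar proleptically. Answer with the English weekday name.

Sunday

Equivalently 31 October 2145 Gregorian, JDN 2504809.
JDN 2504809 mod 7 = 6, and JDN 0 was a Monday, so this is a Sunday.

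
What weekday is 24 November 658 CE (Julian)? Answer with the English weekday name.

This is JDN 1961720 (27 November 658 Gregorian).
Since JDN mod 7 = 5 (0 = Monday), the day is Saturday.

Saturday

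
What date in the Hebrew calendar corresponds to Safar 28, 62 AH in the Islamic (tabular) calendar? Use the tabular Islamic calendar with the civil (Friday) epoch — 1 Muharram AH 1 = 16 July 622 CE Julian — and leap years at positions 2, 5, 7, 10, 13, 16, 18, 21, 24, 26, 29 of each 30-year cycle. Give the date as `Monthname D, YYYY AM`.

Julian Day Number of the source date = 1970113.
Converting JDN 1970113 to the Hebrew calendar gives 29 Cheshvan 4442 AM.

Cheshvan 29, 4442 AM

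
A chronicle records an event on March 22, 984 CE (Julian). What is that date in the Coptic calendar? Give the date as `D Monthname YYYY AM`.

The source date corresponds to 27 March 984 in the proleptic Gregorian calendar (JDN 2080545).
That day falls on 26 Paremhat 700 AM in the Coptic calendar.

26 Paremhat 700 AM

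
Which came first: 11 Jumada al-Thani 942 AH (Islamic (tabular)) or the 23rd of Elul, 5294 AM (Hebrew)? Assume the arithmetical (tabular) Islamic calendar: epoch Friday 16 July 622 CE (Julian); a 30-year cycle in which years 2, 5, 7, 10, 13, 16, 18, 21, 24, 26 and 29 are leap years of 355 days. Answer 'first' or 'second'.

second

First date → JDN 2282057; second date → JDN 2281597.
JDN 2281597 < JDN 2282057, so the second date is earlier.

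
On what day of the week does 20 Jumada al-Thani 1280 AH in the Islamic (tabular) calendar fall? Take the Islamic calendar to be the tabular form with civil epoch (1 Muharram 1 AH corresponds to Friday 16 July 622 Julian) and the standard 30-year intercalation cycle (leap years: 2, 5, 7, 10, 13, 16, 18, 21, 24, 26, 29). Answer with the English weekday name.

This is JDN 2401842 (2 December 1863 Gregorian).
2401842 ≡ 2 (mod 7); counting from Monday = 0 gives Wednesday.

Wednesday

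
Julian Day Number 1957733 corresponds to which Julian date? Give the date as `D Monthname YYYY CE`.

The proleptic Gregorian equivalent of JDN 1957733 is 28 December 647.
In the Julian calendar that day is 25 December 647 CE.

25 December 647 CE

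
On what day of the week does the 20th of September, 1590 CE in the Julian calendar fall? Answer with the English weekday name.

Sunday

This is JDN 2302068 (30 September 1590 Gregorian).
JDN 2302068 mod 7 = 6, and JDN 0 was a Monday, so this is a Sunday.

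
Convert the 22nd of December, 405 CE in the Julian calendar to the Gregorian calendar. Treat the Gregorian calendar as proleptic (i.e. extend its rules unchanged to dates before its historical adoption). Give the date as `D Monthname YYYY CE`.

23 December 405 CE

At this point the Julian calendar is 1 day behind the Gregorian.
22 December 405 Julian + 1 day → 23 December 405 Gregorian.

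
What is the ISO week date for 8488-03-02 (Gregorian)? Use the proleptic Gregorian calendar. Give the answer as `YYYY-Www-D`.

The weekday is Tuesday (ISO weekday 2).
That Tuesday belongs to ISO week 10 of ISO year 8488.

8488-W10-2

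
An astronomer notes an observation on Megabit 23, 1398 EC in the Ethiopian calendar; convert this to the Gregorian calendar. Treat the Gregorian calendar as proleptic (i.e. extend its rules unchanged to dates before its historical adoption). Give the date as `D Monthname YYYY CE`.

28 March 1406 CE

Both dates share Julian Day Number 2234677; in the Gregorian calendar that is 28 March 1406 CE.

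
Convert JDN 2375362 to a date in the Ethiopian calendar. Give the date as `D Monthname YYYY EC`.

JDN 2375362 is 2 June 1791 in the Gregorian calendar.
In the Ethiopian calendar that day is 27 Ginbot 1783 EC.

27 Ginbot 1783 EC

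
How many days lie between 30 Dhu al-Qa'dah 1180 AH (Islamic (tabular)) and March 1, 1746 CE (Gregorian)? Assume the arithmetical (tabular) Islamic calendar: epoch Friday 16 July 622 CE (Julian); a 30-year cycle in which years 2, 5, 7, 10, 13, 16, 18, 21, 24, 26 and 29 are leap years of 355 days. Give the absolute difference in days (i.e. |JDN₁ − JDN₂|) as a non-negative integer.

7729

JDN of the first date = 2366562.
JDN of the second date = 2358833.
|2358833 − 2366562| = 7729.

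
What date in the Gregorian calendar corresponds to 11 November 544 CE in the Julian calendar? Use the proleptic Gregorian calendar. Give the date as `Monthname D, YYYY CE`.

November 13, 544 CE

At this point the Julian calendar is 2 days behind the Gregorian.
11 November 544 Julian + 2 days → 13 November 544 Gregorian.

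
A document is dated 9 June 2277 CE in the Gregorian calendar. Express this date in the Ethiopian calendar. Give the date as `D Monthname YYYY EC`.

30 Ginbot 2269 EC

Julian Day Number of the source date = 2552877.
Converting JDN 2552877 to the Ethiopian calendar gives 30 Ginbot 2269 EC.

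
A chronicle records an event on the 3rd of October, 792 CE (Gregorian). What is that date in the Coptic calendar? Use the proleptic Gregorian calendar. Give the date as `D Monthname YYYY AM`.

2 Paopi 509 AM

Julian Day Number of the source date = 2010608.
Converting JDN 2010608 to the Coptic calendar gives 2 Paopi 509 AM.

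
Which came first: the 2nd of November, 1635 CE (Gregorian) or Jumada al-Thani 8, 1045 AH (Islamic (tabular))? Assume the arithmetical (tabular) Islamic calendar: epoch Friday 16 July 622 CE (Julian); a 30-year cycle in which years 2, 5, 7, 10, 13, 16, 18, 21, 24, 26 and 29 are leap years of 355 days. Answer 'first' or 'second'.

Converting both to JDN: 2318537 vs 2318554; the smaller is the first.

first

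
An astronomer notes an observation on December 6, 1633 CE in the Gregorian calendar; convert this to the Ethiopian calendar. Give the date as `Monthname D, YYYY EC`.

Both dates share Julian Day Number 2317841; in the Ethiopian calendar that is 30 Hidar 1626 EC.

Hidar 30, 1626 EC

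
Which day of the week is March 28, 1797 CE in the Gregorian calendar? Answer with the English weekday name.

2377488 ≡ 1 (mod 7); counting from Monday = 0 gives Tuesday.

Tuesday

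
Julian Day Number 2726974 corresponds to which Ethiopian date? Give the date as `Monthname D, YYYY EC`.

JDN 2726974 is 6 February 2754 in the Gregorian calendar.
In the Ethiopian calendar that day is Tir 23, 2746 EC.

Tir 23, 2746 EC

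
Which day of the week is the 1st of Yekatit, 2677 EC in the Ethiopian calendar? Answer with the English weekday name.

This is JDN 2701780 (13 February 2685 Gregorian).
JDN 2701780 mod 7 = 4, and JDN 0 was a Monday, so this is a Friday.

Friday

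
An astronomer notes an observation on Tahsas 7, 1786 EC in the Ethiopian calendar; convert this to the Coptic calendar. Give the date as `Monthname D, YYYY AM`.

Koiak 7, 1510 AM

The source date corresponds to 14 December 1793 in the Gregorian calendar (JDN 2376288).
That day falls on 7 Koiak 1510 AM in the Coptic calendar.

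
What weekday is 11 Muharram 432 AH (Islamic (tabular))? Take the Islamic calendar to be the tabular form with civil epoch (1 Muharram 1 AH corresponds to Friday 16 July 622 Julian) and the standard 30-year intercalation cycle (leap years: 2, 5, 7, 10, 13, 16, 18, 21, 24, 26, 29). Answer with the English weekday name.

In the proleptic Gregorian calendar this is 27 September 1040 (JDN 2101182).
2101182 ≡ 6 (mod 7); counting from Monday = 0 gives Sunday.

Sunday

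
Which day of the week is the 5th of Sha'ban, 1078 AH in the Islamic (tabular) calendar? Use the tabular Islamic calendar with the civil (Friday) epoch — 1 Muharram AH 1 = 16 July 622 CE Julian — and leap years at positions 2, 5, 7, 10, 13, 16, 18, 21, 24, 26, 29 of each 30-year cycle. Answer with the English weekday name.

In the Gregorian calendar this is 20 January 1668 (JDN 2330304).
JDN 2330304 mod 7 = 4, and JDN 0 was a Monday, so this is a Friday.

Friday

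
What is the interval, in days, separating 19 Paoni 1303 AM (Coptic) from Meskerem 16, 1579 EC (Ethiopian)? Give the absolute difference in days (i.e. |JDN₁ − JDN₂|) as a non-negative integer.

First date → JDN 2300873; second date → JDN 2300600.
The interval is |2300873 − 2300600| = 273 days.

273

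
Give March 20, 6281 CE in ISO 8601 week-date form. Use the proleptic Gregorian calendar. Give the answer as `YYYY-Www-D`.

The weekday is Sunday (ISO weekday 7).
That Sunday belongs to ISO week 11 of ISO year 6281.

6281-W11-7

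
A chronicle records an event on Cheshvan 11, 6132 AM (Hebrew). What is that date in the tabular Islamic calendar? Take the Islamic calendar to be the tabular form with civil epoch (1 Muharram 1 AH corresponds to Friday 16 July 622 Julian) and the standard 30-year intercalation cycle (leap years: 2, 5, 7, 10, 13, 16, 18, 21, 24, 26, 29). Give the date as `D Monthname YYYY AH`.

10 Dhu al-Hijjah 1803 AH

Julian Day Number of the source date = 2587343.
Converting JDN 2587343 to the tabular Islamic calendar gives 10 Dhu al-Hijjah 1803 AH.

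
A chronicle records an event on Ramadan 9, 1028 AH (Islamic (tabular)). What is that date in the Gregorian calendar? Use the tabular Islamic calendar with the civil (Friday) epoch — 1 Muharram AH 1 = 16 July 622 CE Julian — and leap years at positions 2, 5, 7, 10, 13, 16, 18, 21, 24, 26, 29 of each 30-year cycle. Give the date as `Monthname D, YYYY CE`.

Both dates share Julian Day Number 2312619; in the Gregorian calendar that is 20 August 1619 CE.

August 20, 1619 CE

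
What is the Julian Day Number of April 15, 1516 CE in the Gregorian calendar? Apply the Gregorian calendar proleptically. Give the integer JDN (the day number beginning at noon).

JDN 2400001 is 17 November 1858 CE (Gregorian), MJD 0; the target day is −125129 days from there, so JDN = 2274872.

2274872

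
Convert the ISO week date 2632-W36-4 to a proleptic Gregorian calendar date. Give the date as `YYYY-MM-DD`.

ISO week 1 of 2632 is the week containing the first Thursday of 2632.
Week 36, day 4 (Thursday) lands on 2632-09-06.

2632-09-06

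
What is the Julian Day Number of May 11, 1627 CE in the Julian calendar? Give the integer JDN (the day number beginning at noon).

2315450

Equivalently 21 May 1627 (Gregorian).
JDN 2451545 is 1 January 2000 CE (Gregorian); the target day is −136095 days from there, so JDN = 2315450.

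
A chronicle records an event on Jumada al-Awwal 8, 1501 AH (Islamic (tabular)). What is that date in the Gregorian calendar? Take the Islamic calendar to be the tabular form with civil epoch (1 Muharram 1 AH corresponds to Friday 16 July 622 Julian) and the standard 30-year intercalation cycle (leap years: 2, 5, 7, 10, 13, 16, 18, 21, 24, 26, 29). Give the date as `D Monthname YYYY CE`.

Julian Day Number of the source date = 2480115.
Converting JDN 2480115 to the Gregorian calendar gives 22 March 2078 CE.

22 March 2078 CE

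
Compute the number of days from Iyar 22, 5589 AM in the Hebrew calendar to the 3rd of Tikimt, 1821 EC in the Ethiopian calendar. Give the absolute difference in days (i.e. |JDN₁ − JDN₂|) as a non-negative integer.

First date → JDN 2389233; second date → JDN 2389008.
The interval is |2389233 − 2389008| = 225 days.

225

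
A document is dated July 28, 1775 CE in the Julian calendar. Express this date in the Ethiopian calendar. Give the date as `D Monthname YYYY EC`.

4 Nehase 1767 EC

The source date corresponds to 8 August 1775 in the Gregorian calendar (JDN 2369585).
That day falls on 4 Nehase 1767 EC in the Ethiopian calendar.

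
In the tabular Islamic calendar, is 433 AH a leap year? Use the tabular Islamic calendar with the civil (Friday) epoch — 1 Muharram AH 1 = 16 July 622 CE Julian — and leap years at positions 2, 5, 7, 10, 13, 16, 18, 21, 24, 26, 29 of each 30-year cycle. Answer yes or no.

yes

Year 433 AH is year 13 of its 30-year cycle; leap positions are 2, 5, 7, 10, 13, 16, 18, 21, 24, 26, 29, so it is a leap year (355 days).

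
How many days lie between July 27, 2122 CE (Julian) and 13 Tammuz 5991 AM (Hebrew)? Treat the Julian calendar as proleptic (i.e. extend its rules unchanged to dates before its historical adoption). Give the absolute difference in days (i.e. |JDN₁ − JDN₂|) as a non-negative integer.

39785

First date → JDN 2496326; second date → JDN 2536111.
The interval is |2496326 − 2536111| = 39785 days.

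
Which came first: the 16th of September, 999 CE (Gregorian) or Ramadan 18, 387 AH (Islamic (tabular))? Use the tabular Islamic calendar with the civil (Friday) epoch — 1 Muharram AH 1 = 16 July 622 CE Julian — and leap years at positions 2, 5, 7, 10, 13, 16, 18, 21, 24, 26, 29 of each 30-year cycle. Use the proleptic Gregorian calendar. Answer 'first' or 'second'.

The two dates have Julian Day Numbers 2086196 and 2085479 respectively.
Since 2085479 < 2086196, the second date comes first.

second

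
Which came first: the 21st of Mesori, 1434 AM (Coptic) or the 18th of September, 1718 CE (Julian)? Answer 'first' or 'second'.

first

First date → JDN 2348783; second date → JDN 2348818.
JDN 2348783 < JDN 2348818, so the first date is earlier.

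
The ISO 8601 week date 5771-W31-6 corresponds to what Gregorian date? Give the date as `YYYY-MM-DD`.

ISO week 1 of 5771 is the week containing the first Thursday of 5771.
Week 31, day 6 (Saturday) lands on 5771-08-03.

5771-08-03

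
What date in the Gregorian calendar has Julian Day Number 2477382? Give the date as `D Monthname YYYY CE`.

JDN 2451545 is 1 Jan 2000; 2477382 is +25837 days from there.

27 September 2070 CE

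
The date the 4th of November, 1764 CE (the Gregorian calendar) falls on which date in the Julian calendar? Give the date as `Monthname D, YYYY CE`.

For dates in this range the Gregorian date is 11 days ahead of the Julian.
4 November 1764 Gregorian − 11 days → 24 October 1764 Julian.

October 24, 1764 CE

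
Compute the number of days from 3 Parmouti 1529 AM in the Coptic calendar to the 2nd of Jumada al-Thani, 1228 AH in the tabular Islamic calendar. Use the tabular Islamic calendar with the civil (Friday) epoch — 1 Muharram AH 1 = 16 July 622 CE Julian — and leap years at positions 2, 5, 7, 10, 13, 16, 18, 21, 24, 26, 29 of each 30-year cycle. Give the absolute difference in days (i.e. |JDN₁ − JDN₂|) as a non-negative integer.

53

JDN of the first date = 2383344.
JDN of the second date = 2383397.
|2383397 − 2383344| = 53.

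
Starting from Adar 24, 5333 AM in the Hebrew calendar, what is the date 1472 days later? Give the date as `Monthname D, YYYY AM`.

Adar II 21, 5337 AM

JDN of Adar 24, 5333 AM = 2295654.
2295654 + 1472 = 2297126.
JDN 2297126 in the Hebrew calendar is Adar II 21, 5337 AM.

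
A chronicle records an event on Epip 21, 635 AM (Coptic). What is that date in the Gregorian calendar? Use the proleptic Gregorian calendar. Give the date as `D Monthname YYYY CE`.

Both dates share Julian Day Number 2056918; in the Gregorian calendar that is 20 July 919 CE.

20 July 919 CE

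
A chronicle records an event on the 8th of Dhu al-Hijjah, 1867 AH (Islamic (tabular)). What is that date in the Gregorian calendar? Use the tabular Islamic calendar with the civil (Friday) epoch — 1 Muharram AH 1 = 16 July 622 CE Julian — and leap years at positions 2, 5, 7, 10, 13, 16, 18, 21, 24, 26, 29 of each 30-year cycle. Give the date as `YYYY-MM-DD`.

2433-11-21

Both dates share Julian Day Number 2610020; in the Gregorian calendar that is 21 November 2433 CE.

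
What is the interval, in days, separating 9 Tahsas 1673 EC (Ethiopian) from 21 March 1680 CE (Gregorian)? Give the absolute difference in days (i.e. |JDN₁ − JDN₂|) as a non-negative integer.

269

JDN of the first date = 2335017.
JDN of the second date = 2334748.
|2334748 − 2335017| = 269.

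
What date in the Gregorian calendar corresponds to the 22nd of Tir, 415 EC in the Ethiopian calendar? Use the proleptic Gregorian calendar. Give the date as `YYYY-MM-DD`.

0423-01-18

Both dates share Julian Day Number 1875575; in the Gregorian calendar that is 18 January 423 CE.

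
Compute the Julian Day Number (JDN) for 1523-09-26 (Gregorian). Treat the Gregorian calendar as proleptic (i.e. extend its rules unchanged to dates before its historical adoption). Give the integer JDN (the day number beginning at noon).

JDN 2299161 is 15 October 1582 CE (Gregorian); the target day is −21569 days from there, so JDN = 2277592.

2277592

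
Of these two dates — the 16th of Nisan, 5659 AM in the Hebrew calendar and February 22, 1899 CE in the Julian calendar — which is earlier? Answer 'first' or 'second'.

second

Converting both to JDN: 2414741 vs 2414720; the smaller is the second.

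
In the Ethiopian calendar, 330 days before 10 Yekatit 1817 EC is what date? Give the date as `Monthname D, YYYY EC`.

Megabit 15, 1816 EC

Counting 330 days back from JDN 2387674 reaches JDN 2387344, which is Megabit 15, 1816 EC.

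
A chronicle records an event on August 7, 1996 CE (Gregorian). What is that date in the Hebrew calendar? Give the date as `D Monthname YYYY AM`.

Both dates share Julian Day Number 2450303; in the Hebrew calendar that is 22 Av 5756 AM.

22 Av 5756 AM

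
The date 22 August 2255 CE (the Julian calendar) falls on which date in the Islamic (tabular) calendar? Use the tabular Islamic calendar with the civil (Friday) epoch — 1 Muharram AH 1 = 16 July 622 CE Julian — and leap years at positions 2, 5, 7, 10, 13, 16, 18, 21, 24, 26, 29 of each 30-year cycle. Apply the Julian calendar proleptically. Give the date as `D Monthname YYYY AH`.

3 Rabi' al-Thani 1684 AH

Both dates share Julian Day Number 2544930; in the tabular Islamic calendar that is 3 Rabi' al-Thani 1684 AH.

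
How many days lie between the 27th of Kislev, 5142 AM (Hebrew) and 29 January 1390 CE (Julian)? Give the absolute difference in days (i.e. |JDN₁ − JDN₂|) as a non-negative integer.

2968

First date → JDN 2225816; second date → JDN 2228784.
The interval is |2225816 − 2228784| = 2968 days.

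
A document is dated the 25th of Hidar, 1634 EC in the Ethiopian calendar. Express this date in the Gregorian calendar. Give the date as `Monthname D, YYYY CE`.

Julian Day Number of the source date = 2320758.
Converting JDN 2320758 to the Gregorian calendar gives 1 December 1641 CE.

December 1, 1641 CE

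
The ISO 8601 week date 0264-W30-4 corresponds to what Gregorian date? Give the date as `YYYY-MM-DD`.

ISO week 1 of 264 is the week containing the first Thursday of 264.
Week 30, day 4 (Thursday) lands on 0264-07-28.

0264-07-28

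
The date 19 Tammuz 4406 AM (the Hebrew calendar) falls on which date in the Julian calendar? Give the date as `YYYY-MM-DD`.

Both dates share Julian Day Number 1957198; in the Julian calendar that is 8 July 646 CE.

0646-07-08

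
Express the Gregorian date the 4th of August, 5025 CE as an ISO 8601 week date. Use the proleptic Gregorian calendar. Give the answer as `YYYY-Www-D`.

The weekday is Thursday (ISO weekday 4).
That Thursday belongs to ISO week 31 of ISO year 5025.

5025-W31-4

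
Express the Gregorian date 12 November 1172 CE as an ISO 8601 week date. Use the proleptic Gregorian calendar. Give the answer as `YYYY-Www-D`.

The weekday is Sunday (ISO weekday 7).
That Sunday belongs to ISO week 45 of ISO year 1172.

1172-W45-7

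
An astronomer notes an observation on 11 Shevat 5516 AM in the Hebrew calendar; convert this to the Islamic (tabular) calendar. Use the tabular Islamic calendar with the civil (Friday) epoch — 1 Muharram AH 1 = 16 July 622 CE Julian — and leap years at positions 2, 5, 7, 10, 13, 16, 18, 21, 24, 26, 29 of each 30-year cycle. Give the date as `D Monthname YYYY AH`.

10 Rabi' al-Thani 1169 AH

The source date corresponds to 13 January 1756 in the Gregorian calendar (JDN 2362438).
That day falls on 10 Rabi' al-Thani 1169 AH in the tabular Islamic calendar.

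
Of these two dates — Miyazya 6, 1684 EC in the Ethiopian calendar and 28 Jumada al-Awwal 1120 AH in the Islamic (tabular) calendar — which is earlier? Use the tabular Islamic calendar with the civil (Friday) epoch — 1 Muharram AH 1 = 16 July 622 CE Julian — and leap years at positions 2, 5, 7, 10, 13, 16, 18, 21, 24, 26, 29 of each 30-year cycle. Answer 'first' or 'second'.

first

Converting both to JDN: 2339152 vs 2345121; the smaller is the first.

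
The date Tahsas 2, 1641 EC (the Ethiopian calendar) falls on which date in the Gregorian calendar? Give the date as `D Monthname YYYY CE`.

Both dates share Julian Day Number 2323322; in the Gregorian calendar that is 8 December 1648 CE.

8 December 1648 CE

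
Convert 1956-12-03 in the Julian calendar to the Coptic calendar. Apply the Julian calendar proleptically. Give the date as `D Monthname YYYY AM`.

Both dates share Julian Day Number 2435824; in the Coptic calendar that is 7 Koiak 1673 AM.

7 Koiak 1673 AM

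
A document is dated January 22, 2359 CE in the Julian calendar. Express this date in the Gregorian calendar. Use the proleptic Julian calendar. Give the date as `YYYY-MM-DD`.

2359-02-07

The Julian–Gregorian offset here is 16 days (Julian trailing).
22 January 2359 Julian + 16 days → 7 February 2359 Gregorian.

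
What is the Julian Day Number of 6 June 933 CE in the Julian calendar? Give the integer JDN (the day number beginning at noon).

2061993

Equivalently 11 June 933 (proleptic Gregorian).
JDN 2299161 is 15 October 1582 CE (Gregorian); the target day is −237168 days from there, so JDN = 2061993.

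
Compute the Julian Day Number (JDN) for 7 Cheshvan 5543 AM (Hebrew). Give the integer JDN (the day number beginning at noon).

2372210

Equivalently 15 October 1782 (Gregorian).
JDN 2400001 is 17 November 1858 CE (Gregorian), MJD 0; the target day is −27791 days from there, so JDN = 2372210.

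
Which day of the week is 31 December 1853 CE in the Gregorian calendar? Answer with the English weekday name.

Saturday

2398219 ≡ 5 (mod 7); counting from Monday = 0 gives Saturday.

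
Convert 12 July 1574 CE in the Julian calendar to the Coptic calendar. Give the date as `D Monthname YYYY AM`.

Both dates share Julian Day Number 2296154; in the Coptic calendar that is 18 Epip 1290 AM.

18 Epip 1290 AM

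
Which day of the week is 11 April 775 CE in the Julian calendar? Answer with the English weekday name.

This is JDN 2004227 (15 April 775 Gregorian).
JDN 2004227 mod 7 = 1, and JDN 0 was a Monday, so this is a Tuesday.

Tuesday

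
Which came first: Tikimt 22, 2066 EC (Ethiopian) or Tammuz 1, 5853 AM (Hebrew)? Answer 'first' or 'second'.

first

First date → JDN 2478513; second date → JDN 2485689.
JDN 2478513 < JDN 2485689, so the first date is earlier.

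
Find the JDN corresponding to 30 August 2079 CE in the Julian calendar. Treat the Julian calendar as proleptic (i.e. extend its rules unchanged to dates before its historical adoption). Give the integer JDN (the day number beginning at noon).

Equivalently 12 September 2079 (Gregorian).
JDN 2451545 is 1 January 2000 CE (Gregorian); the target day is +29109 days from there, so JDN = 2480654.

2480654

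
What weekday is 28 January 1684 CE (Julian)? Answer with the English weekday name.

In the Gregorian calendar this is 7 February 1684 (JDN 2336166).
Since JDN mod 7 = 0 (0 = Monday), the day is Monday.

Monday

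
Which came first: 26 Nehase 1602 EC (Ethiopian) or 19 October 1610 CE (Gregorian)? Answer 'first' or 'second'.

Converting both to JDN: 2309341 vs 2309392; the smaller is the first.

first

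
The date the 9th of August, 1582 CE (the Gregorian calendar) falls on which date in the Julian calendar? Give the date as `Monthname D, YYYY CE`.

July 30, 1582 CE

The Julian–Gregorian offset here is 10 days (Julian trailing).
9 August 1582 Gregorian − 10 days → 30 July 1582 Julian.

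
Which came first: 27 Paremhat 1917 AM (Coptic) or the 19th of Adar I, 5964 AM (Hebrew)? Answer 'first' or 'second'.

Converting both to JDN: 2525055 vs 2526106; the smaller is the first.

first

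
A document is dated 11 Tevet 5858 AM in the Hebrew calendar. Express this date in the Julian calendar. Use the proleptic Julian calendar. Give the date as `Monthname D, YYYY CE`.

December 3, 2097 CE

Julian Day Number of the source date = 2487324.
Converting JDN 2487324 to the Julian calendar gives 3 December 2097 CE.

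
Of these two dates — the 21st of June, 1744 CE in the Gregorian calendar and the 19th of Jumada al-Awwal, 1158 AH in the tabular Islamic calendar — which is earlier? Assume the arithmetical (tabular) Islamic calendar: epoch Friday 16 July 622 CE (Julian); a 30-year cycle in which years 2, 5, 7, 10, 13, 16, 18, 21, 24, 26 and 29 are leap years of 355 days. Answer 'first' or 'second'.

first

The two dates have Julian Day Numbers 2358215 and 2358578 respectively.
Since 2358215 < 2358578, the first date comes first.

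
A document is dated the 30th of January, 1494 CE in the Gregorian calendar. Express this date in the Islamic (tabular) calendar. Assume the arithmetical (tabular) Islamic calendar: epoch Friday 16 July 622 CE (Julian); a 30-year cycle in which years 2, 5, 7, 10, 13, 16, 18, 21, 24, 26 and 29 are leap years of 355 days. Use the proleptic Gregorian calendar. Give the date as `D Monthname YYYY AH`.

Julian Day Number of the source date = 2266762.
Converting JDN 2266762 to the tabular Islamic calendar gives 13 Rabi' al-Thani 899 AH.

13 Rabi' al-Thani 899 AH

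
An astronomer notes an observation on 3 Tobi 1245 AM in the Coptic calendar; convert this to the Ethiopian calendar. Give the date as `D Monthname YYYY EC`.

Both dates share Julian Day Number 2279523; in the Ethiopian calendar that is 3 Tir 1521 EC.

3 Tir 1521 EC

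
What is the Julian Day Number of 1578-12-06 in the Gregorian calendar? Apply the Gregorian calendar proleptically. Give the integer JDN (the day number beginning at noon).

JDN 2400001 is 17 November 1858 CE (Gregorian), MJD 0; the target day is −102249 days from there, so JDN = 2297752.

2297752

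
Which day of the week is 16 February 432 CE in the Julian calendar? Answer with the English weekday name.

Tuesday

Equivalently 17 February 432 Gregorian, JDN 1878892.
Since JDN mod 7 = 1 (0 = Monday), the day is Tuesday.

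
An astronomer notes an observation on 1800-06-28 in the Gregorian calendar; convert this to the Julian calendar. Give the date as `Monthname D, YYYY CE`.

June 16, 1800 CE

For dates in this range the Gregorian date is 12 days ahead of the Julian.
28 June 1800 Gregorian − 12 days → 16 June 1800 Julian.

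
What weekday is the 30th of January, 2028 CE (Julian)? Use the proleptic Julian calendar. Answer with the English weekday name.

This is JDN 2461814 (12 February 2028 Gregorian).
2461814 ≡ 5 (mod 7); counting from Monday = 0 gives Saturday.

Saturday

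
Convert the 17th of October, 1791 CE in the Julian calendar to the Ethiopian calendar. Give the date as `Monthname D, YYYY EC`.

Julian Day Number of the source date = 2375510.
Converting JDN 2375510 to the Ethiopian calendar gives 19 Tikimt 1784 EC.

Tikimt 19, 1784 EC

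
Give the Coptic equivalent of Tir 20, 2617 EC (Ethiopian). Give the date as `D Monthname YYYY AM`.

Both dates share Julian Day Number 2679854; in the Coptic calendar that is 20 Tobi 2341 AM.

20 Tobi 2341 AM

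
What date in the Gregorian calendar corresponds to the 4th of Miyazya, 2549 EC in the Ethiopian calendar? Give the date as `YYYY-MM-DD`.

2557-04-16

Both dates share Julian Day Number 2655091; in the Gregorian calendar that is 16 April 2557 CE.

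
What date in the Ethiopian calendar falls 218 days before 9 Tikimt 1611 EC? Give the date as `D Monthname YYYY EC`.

JDN of 9 Tikimt 1611 EC = 2312311.
2312311 − 218 = 2312093.
JDN 2312093 in the Ethiopian calendar is 6 Megabit 1610 EC.

6 Megabit 1610 EC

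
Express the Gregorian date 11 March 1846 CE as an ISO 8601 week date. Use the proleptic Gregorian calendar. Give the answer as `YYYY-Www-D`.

The weekday is Wednesday (ISO weekday 3).
That Wednesday belongs to ISO week 11 of ISO year 1846.

1846-W11-3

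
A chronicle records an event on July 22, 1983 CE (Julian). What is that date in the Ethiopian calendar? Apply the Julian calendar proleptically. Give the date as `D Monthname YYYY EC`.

28 Hamle 1975 EC

Julian Day Number of the source date = 2445551.
Converting JDN 2445551 to the Ethiopian calendar gives 28 Hamle 1975 EC.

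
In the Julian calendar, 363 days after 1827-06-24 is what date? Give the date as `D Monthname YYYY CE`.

The starting date is JDN 2388544; 2388544 + 363 = 2388907.
JDN 2388907 corresponds to 21 June 1828 CE.

21 June 1828 CE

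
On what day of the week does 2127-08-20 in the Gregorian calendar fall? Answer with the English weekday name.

Wednesday

2498162 ≡ 2 (mod 7); counting from Monday = 0 gives Wednesday.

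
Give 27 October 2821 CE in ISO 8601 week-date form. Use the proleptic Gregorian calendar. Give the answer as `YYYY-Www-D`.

2821-W43-3

The weekday is Wednesday (ISO weekday 3).
That Wednesday belongs to ISO week 43 of ISO year 2821.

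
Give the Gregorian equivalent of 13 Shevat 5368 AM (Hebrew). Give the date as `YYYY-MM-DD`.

1608-01-31

Julian Day Number of the source date = 2308400.
Converting JDN 2308400 to the Gregorian calendar gives 31 January 1608 CE.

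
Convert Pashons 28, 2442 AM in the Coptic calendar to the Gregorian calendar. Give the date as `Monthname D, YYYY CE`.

Julian Day Number of the source date = 2716872.
Converting JDN 2716872 to the Gregorian calendar gives 11 June 2726 CE.

June 11, 2726 CE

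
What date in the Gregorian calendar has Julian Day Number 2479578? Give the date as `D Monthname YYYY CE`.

1 October 2076 CE

JDN 2451545 is 1 Jan 2000; 2479578 is +28033 days from there.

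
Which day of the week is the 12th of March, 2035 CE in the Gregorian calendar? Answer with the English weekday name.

Since JDN mod 7 = 0 (0 = Monday), the day is Monday.

Monday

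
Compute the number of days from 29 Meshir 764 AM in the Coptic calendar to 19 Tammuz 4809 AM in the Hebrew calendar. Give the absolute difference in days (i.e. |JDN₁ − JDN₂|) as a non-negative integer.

484

First date → JDN 2103894; second date → JDN 2104378.
The interval is |2103894 − 2104378| = 484 days.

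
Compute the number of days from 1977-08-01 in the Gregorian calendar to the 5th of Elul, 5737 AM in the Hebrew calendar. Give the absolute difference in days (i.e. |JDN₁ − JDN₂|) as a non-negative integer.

18

First date → JDN 2443357; second date → JDN 2443375.
The interval is |2443357 − 2443375| = 18 days.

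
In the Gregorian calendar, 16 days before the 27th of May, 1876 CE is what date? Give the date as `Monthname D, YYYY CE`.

The starting date is JDN 2406402; 2406402 − 16 = 2406386.
JDN 2406386 corresponds to May 11, 1876 CE.

May 11, 1876 CE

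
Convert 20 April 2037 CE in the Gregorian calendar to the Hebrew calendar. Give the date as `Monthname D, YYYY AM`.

Iyar 5, 5797 AM

Julian Day Number of the source date = 2465169.
Converting JDN 2465169 to the Hebrew calendar gives 5 Iyar 5797 AM.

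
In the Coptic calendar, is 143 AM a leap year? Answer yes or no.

yes

143 mod 4 = 3; in the Coptic calendar a year is leap when year mod 4 = 3, so it is a leap year.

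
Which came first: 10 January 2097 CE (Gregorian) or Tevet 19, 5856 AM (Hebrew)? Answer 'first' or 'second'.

second

First date → JDN 2486984; second date → JDN 2486622.
JDN 2486622 < JDN 2486984, so the second date is earlier.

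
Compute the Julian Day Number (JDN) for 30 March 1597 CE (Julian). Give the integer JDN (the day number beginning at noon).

Equivalently 9 April 1597 (Gregorian).
JDN 2299161 is 15 October 1582 CE (Gregorian); the target day is +5290 days from there, so JDN = 2304451.

2304451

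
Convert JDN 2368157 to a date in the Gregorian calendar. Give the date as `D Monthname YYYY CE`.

10 September 1771 CE

JDN 2451545 is 1 Jan 2000; 2368157 is −83388 days from there.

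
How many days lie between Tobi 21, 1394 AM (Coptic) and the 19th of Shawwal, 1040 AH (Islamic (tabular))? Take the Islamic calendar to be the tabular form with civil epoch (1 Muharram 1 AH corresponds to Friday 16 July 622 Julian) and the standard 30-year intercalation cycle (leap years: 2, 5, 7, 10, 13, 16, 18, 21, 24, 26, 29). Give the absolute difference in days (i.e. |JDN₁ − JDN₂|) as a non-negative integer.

17052

JDN of the first date = 2333963.
JDN of the second date = 2316911.
|2316911 − 2333963| = 17052.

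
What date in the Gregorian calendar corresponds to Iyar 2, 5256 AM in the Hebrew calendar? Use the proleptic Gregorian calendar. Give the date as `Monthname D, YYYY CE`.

April 24, 1496 CE

Both dates share Julian Day Number 2267577; in the Gregorian calendar that is 24 April 1496 CE.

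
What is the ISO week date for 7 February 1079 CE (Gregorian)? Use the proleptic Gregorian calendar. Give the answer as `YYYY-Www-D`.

The weekday is Friday (ISO weekday 5).
That Friday belongs to ISO week 6 of ISO year 1079.

1079-W06-5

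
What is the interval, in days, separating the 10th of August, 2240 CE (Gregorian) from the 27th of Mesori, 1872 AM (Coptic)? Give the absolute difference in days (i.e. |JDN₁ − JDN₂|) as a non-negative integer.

30656

JDN of the first date = 2539425.
JDN of the second date = 2508769.
|2508769 − 2539425| = 30656.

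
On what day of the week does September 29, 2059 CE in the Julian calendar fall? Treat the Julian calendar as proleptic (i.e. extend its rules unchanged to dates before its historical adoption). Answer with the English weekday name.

In the Gregorian calendar this is 12 October 2059 (JDN 2473379).
2473379 ≡ 6 (mod 7); counting from Monday = 0 gives Sunday.

Sunday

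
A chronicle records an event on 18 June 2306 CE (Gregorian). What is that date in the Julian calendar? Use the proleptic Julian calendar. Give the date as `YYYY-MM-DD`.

For dates in this range the Gregorian date is 16 days ahead of the Julian.
18 June 2306 Gregorian − 16 days → 2 June 2306 Julian.

2306-06-02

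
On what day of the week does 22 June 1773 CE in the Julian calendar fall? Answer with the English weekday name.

Equivalently 3 July 1773 Gregorian, JDN 2368819.
JDN 2368819 mod 7 = 5, and JDN 0 was a Monday, so this is a Saturday.

Saturday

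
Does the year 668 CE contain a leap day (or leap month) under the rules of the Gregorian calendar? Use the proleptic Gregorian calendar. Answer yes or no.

668 is divisible by 4 and not by 100, so it is a leap year.

yes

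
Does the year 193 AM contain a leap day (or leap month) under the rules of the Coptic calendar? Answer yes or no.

no

193 mod 4 = 1; in the Coptic calendar a year is leap when year mod 4 = 3, so it is a common year.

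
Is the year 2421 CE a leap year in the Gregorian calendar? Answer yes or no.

no

2421 is not divisible by 4, so it is a common year.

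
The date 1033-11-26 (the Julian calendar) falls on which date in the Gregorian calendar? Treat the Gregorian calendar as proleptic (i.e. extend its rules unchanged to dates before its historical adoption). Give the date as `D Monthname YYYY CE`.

2 December 1033 CE

The Julian–Gregorian offset here is 6 days (Julian trailing).
26 November 1033 Julian + 6 days → 2 December 1033 Gregorian.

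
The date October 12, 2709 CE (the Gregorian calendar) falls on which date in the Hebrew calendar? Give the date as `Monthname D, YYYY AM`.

Julian Day Number of the source date = 2710786.
Converting JDN 2710786 to the Hebrew calendar gives 16 Tishrei 6470 AM.

Tishrei 16, 6470 AM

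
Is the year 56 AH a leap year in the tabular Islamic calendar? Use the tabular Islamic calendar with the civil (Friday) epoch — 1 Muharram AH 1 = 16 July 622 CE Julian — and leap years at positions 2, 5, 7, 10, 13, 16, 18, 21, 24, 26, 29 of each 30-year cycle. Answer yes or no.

Year 56 AH is year 26 of its 30-year cycle; leap positions are 2, 5, 7, 10, 13, 16, 18, 21, 24, 26, 29, so it is a leap year (355 days).

yes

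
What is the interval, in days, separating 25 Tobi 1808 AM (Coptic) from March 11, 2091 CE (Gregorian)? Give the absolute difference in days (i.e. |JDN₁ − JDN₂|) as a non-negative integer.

First date → JDN 2485181; second date → JDN 2484852.
The interval is |2485181 − 2484852| = 329 days.

329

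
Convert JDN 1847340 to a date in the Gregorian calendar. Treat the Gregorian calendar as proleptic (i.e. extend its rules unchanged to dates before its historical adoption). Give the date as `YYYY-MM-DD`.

0345-09-29

JDN 2451545 is 1 Jan 2000; 1847340 is −604205 days from there.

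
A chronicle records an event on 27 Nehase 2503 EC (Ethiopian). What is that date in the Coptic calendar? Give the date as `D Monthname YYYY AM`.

27 Mesori 2227 AM

Both dates share Julian Day Number 2638432; in the Coptic calendar that is 27 Mesori 2227 AM.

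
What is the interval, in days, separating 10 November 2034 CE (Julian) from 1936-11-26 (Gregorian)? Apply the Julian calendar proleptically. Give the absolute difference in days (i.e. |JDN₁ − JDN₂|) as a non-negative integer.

35791

First date → JDN 2464290; second date → JDN 2428499.
The interval is |2464290 − 2428499| = 35791 days.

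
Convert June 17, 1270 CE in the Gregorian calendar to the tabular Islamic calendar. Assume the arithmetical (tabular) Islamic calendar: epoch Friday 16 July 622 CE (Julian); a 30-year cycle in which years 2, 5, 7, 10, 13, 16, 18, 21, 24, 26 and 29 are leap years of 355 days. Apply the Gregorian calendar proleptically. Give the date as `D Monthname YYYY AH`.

18 Shawwal 668 AH

Julian Day Number of the source date = 2185086.
Converting JDN 2185086 to the tabular Islamic calendar gives 18 Shawwal 668 AH.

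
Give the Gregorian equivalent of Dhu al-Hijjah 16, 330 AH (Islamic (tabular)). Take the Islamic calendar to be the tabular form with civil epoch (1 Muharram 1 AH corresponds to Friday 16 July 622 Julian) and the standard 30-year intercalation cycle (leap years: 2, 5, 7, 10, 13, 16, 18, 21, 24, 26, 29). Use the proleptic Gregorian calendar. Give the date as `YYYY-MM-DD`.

Both dates share Julian Day Number 2065367; in the Gregorian calendar that is 6 September 942 CE.

0942-09-06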